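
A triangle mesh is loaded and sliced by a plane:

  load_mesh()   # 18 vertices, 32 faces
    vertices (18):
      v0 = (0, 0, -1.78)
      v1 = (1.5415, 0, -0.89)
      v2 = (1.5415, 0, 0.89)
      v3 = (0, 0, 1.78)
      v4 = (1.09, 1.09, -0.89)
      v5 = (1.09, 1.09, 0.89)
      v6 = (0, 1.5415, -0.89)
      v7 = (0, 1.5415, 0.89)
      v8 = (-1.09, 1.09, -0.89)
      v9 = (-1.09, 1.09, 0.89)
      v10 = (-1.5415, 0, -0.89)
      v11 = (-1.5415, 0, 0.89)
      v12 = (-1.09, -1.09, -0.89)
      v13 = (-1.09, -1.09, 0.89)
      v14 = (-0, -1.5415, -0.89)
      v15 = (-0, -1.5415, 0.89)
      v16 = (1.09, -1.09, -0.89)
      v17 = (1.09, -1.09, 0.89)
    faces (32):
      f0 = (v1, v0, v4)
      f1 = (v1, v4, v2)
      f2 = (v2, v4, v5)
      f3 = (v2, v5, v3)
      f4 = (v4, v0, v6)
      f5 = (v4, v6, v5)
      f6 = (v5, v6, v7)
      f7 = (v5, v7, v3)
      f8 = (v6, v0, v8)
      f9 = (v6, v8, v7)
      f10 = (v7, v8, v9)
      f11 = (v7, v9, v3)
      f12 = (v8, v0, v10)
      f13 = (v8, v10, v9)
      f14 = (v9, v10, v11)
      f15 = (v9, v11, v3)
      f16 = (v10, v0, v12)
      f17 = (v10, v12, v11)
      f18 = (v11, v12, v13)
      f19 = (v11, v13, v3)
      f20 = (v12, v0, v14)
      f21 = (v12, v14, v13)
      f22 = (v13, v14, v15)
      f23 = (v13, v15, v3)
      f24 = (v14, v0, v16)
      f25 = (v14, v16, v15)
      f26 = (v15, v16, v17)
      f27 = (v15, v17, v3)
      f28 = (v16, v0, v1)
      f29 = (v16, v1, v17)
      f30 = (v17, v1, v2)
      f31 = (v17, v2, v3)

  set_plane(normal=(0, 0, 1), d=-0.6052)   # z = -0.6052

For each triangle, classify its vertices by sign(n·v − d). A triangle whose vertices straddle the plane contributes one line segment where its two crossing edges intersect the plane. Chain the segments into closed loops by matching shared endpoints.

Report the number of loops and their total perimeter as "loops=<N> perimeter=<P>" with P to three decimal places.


Straddling triangles (16 of 32):
  (v1,v4,v2) [--+] → (1.16224, 0.9156, -0.6052)–(1.5415, 0, -0.6052)  len=0.9910
  (v2,v4,v5) [+-+] → (1.16224, 0.9156, -0.6052)–(1.09, 1.09, -0.6052)  len=0.1888
  (v4,v6,v5) [--+] → (0.1744, 1.46926, -0.6052)–(1.09, 1.09, -0.6052)  len=0.9910
  (v5,v6,v7) [+-+] → (0.1744, 1.46926, -0.6052)–(0, 1.5415, -0.6052)  len=0.1888
  (v6,v8,v7) [--+] → (-0.9156, 1.16224, -0.6052)–(0, 1.5415, -0.6052)  len=0.9910
  (v7,v8,v9) [+-+] → (-0.9156, 1.16224, -0.6052)–(-1.09, 1.09, -0.6052)  len=0.1888
  (v8,v10,v9) [--+] → (-1.46926, 0.1744, -0.6052)–(-1.09, 1.09, -0.6052)  len=0.9910
  (v9,v10,v11) [+-+] → (-1.46926, 0.1744, -0.6052)–(-1.5415, 0, -0.6052)  len=0.1888
  (v10,v12,v11) [--+] → (-1.16224, -0.9156, -0.6052)–(-1.5415, 0, -0.6052)  len=0.9910
  (v11,v12,v13) [+-+] → (-1.16224, -0.9156, -0.6052)–(-1.09, -1.09, -0.6052)  len=0.1888
  (v12,v14,v13) [--+] → (-0.1744, -1.46926, -0.6052)–(-1.09, -1.09, -0.6052)  len=0.9910
  (v13,v14,v15) [+-+] → (-0.1744, -1.46926, -0.6052)–(0, -1.5415, -0.6052)  len=0.1888
  (v14,v16,v15) [--+] → (0.9156, -1.16224, -0.6052)–(0, -1.5415, -0.6052)  len=0.9910
  (v15,v16,v17) [+-+] → (0.9156, -1.16224, -0.6052)–(1.09, -1.09, -0.6052)  len=0.1888
  (v16,v1,v17) [--+] → (1.46926, -0.1744, -0.6052)–(1.09, -1.09, -0.6052)  len=0.9910
  (v17,v1,v2) [+-+] → (1.46926, -0.1744, -0.6052)–(1.5415, 0, -0.6052)  len=0.1888

Chained into 1 loop(s):
  loop 1: 16 segments, perimeter = 9.4385
Total perimeter = 9.438

loops=1 perimeter=9.438


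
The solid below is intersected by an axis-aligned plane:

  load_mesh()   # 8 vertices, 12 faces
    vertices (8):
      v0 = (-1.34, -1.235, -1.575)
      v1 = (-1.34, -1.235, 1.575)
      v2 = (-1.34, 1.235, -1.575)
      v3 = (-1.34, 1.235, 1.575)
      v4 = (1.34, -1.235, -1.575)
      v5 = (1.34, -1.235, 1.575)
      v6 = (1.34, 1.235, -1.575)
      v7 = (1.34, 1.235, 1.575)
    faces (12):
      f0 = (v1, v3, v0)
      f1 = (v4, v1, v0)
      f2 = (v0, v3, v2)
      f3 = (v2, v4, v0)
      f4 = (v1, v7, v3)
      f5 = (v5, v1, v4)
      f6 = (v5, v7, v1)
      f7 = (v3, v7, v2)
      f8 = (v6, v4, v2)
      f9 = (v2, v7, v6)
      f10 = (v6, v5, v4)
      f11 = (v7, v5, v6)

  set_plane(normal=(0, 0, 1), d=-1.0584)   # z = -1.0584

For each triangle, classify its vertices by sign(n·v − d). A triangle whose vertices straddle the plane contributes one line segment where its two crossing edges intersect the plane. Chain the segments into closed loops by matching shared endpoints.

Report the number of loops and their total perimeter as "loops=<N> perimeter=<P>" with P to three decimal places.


loops=1 perimeter=10.300

Straddling triangles (8 of 12):
  (v1,v3,v0) [++-] → (-1.34, -0.82992, -1.0584)–(-1.34, -1.235, -1.0584)  len=0.4051
  (v4,v1,v0) [-+-] → (0.90048, -1.235, -1.0584)–(-1.34, -1.235, -1.0584)  len=2.2405
  (v0,v3,v2) [-+-] → (-1.34, -0.82992, -1.0584)–(-1.34, 1.235, -1.0584)  len=2.0649
  (v5,v1,v4) [++-] → (0.90048, -1.235, -1.0584)–(1.34, -1.235, -1.0584)  len=0.4395
  (v3,v7,v2) [++-] → (-0.90048, 1.235, -1.0584)–(-1.34, 1.235, -1.0584)  len=0.4395
  (v2,v7,v6) [-+-] → (-0.90048, 1.235, -1.0584)–(1.34, 1.235, -1.0584)  len=2.2405
  (v6,v5,v4) [-+-] → (1.34, 0.82992, -1.0584)–(1.34, -1.235, -1.0584)  len=2.0649
  (v7,v5,v6) [++-] → (1.34, 0.82992, -1.0584)–(1.34, 1.235, -1.0584)  len=0.4051

Chained into 1 loop(s):
  loop 1: 8 segments, perimeter = 10.3000
Total perimeter = 10.300


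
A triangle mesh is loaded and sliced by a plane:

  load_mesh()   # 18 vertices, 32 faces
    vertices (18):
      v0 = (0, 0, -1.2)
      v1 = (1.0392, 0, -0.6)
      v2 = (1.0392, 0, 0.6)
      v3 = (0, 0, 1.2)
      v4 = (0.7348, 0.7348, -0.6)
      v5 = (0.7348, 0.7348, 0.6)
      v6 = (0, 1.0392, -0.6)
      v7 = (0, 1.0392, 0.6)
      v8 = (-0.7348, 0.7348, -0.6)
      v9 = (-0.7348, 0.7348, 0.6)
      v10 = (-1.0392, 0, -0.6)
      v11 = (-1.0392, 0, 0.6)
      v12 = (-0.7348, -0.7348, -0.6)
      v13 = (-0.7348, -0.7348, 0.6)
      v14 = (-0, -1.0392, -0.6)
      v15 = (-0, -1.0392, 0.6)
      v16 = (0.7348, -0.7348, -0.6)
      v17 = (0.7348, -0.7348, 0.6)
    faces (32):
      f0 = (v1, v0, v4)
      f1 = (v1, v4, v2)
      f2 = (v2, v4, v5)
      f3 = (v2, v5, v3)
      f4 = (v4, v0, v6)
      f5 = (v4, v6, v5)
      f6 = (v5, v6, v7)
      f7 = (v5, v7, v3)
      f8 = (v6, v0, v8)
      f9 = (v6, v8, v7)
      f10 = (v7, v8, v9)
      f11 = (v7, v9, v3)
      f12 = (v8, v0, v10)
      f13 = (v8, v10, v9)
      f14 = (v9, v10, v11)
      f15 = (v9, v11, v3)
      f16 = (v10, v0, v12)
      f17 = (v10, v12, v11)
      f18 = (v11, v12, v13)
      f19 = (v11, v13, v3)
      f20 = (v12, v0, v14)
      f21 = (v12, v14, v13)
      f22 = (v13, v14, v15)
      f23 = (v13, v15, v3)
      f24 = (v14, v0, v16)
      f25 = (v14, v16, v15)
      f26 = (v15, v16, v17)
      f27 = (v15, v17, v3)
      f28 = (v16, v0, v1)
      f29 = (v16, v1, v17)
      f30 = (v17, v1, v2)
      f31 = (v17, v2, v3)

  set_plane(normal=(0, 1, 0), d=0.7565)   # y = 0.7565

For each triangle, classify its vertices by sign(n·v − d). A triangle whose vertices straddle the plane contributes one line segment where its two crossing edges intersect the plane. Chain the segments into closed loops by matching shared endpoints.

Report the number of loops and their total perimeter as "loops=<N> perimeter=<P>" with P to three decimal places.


loops=1 perimeter=5.207

Straddling triangles (8 of 32):
  (v4,v0,v6) [--+] → (0, 0.7565, -0.763222)–(0.682418, 0.7565, -0.6)  len=0.7017
  (v4,v6,v5) [-+-] → (0.682418, 0.7565, -0.6)–(0.682418, 0.7565, 0.514455)  len=1.1145
  (v5,v6,v7) [-++] → (0.682418, 0.7565, 0.514455)–(0.682418, 0.7565, 0.6)  len=0.0855
  (v5,v7,v3) [-+-] → (0.682418, 0.7565, 0.6)–(0, 0.7565, 0.763222)  len=0.7017
  (v6,v0,v8) [+--] → (0, 0.7565, -0.763222)–(-0.682418, 0.7565, -0.6)  len=0.7017
  (v6,v8,v7) [+-+] → (-0.682418, 0.7565, -0.6)–(-0.682418, 0.7565, -0.514455)  len=0.0855
  (v7,v8,v9) [+--] → (-0.682418, 0.7565, -0.514455)–(-0.682418, 0.7565, 0.6)  len=1.1145
  (v7,v9,v3) [+--] → (-0.682418, 0.7565, 0.6)–(0, 0.7565, 0.763222)  len=0.7017

Chained into 1 loop(s):
  loop 1: 8 segments, perimeter = 5.2067
Total perimeter = 5.207


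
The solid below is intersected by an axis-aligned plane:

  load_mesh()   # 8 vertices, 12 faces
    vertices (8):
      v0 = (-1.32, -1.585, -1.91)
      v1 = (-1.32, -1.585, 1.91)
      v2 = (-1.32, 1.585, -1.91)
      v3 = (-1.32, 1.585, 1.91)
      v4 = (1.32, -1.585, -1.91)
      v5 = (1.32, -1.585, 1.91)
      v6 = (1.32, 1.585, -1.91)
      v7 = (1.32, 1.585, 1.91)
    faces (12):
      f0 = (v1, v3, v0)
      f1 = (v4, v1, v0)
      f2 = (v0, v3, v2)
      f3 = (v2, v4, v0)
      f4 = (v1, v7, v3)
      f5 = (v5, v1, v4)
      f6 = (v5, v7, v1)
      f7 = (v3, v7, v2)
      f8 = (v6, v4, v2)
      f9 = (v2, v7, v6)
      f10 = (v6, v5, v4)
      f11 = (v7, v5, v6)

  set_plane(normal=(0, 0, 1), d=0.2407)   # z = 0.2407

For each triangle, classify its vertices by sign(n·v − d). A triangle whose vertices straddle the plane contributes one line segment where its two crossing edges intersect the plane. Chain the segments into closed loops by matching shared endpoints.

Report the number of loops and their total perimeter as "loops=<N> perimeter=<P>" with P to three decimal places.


loops=1 perimeter=11.620

Straddling triangles (8 of 12):
  (v1,v3,v0) [++-] → (-1.32, 0.199743, 0.2407)–(-1.32, -1.585, 0.2407)  len=1.7847
  (v4,v1,v0) [-+-] → (-0.166348, -1.585, 0.2407)–(-1.32, -1.585, 0.2407)  len=1.1537
  (v0,v3,v2) [-+-] → (-1.32, 0.199743, 0.2407)–(-1.32, 1.585, 0.2407)  len=1.3853
  (v5,v1,v4) [++-] → (-0.166348, -1.585, 0.2407)–(1.32, -1.585, 0.2407)  len=1.4863
  (v3,v7,v2) [++-] → (0.166348, 1.585, 0.2407)–(-1.32, 1.585, 0.2407)  len=1.4863
  (v2,v7,v6) [-+-] → (0.166348, 1.585, 0.2407)–(1.32, 1.585, 0.2407)  len=1.1537
  (v6,v5,v4) [-+-] → (1.32, -0.199743, 0.2407)–(1.32, -1.585, 0.2407)  len=1.3853
  (v7,v5,v6) [++-] → (1.32, -0.199743, 0.2407)–(1.32, 1.585, 0.2407)  len=1.7847

Chained into 1 loop(s):
  loop 1: 8 segments, perimeter = 11.6200
Total perimeter = 11.620


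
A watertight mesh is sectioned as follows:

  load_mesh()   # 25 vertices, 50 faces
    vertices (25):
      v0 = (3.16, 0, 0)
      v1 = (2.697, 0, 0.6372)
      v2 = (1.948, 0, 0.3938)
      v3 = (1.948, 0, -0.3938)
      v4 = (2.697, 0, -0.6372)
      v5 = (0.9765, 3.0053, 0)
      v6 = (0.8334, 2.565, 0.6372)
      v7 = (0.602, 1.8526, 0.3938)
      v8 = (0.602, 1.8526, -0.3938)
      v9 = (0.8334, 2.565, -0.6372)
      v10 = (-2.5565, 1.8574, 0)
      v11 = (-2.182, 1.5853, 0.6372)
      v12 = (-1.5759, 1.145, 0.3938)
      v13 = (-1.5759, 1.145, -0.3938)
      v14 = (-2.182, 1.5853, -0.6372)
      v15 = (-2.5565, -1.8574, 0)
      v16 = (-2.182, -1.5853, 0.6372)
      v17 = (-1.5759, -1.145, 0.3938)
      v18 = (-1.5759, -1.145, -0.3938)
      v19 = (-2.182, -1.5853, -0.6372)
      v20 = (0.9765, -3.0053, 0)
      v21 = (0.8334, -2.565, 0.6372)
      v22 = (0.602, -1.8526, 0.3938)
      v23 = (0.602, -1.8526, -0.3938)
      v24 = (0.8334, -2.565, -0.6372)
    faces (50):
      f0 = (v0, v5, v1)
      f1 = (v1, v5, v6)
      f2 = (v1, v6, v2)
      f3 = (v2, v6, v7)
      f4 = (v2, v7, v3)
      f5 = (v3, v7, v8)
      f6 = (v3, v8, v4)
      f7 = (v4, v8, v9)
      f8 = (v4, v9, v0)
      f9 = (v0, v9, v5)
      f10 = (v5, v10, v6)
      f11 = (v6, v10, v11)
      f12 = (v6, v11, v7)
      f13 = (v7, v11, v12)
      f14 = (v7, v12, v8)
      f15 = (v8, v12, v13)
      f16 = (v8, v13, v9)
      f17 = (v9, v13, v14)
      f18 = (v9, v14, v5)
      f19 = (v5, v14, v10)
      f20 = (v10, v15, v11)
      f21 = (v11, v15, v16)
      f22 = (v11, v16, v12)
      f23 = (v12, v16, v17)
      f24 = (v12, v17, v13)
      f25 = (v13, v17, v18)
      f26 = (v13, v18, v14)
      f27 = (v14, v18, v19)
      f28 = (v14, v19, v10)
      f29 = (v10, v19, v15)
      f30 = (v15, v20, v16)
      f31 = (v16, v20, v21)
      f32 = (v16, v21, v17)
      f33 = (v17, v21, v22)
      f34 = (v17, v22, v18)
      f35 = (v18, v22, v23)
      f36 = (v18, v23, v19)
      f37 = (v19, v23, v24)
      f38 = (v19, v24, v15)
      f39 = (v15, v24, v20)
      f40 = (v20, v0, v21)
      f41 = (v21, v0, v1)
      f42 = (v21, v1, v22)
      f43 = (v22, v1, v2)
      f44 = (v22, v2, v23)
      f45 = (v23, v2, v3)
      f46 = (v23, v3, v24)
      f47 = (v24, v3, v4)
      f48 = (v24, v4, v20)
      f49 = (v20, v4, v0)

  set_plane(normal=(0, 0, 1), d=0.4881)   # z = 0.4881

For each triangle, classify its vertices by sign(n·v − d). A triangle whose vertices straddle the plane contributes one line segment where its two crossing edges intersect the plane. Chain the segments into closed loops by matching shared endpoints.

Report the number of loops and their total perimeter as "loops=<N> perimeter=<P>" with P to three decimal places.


loops=2 perimeter=29.645

Straddling triangles (20 of 50):
  (v0,v5,v1) [--+] → (2.29442, 0.703218, 0.4881)–(2.80534, 0, 0.4881)  len=0.8692
  (v1,v5,v6) [+-+] → (2.29442, 0.703218, 0.4881)–(0.866884, 2.66803, 0.4881)  len=2.4286
  (v1,v6,v2) [++-] → (1.51617, 0.993753, 0.4881)–(2.23818, 0, 0.4881)  len=1.2284
  (v2,v6,v7) [-+-] → (1.51617, 0.993753, 0.4881)–(0.691651, 2.1286, 0.4881)  len=1.4028
  (v5,v10,v6) [--+] → (0.0401889, 2.39943, 0.4881)–(0.866884, 2.66803, 0.4881)  len=0.8692
  (v6,v10,v11) [+-+] → (0.0401889, 2.39943, 0.4881)–(-2.26963, 1.64897, 0.4881)  len=2.4287
  (v6,v11,v7) [++-] → (-0.4766, 1.74904, 0.4881)–(0.691651, 2.1286, 0.4881)  len=1.2284
  (v7,v11,v12) [-+-] → (-0.4766, 1.74904, 0.4881)–(-1.81072, 1.31558, 0.4881)  len=1.4028
  (v10,v15,v11) [--+] → (-2.26963, 0.779734, 0.4881)–(-2.26963, 1.64897, 0.4881)  len=0.8692
  (v11,v15,v16) [+-+] → (-2.26963, 0.779734, 0.4881)–(-2.26963, -1.64897, 0.4881)  len=2.4287
  (v11,v16,v12) [++-] → (-1.81072, 0.0872051, 0.4881)–(-1.81072, 1.31558, 0.4881)  len=1.2284
  (v12,v16,v17) [-+-] → (-1.81072, 0.0872051, 0.4881)–(-1.81072, -1.31558, 0.4881)  len=1.4028
  (v15,v20,v16) [--+] → (-1.44293, -1.91757, 0.4881)–(-2.26963, -1.64897, 0.4881)  len=0.8692
  (v16,v20,v21) [+-+] → (-1.44293, -1.91757, 0.4881)–(0.866884, -2.66803, 0.4881)  len=2.4287
  (v16,v21,v17) [++-] → (-0.642469, -1.69515, 0.4881)–(-1.81072, -1.31558, 0.4881)  len=1.2284
  (v17,v21,v22) [-+-] → (-0.642469, -1.69515, 0.4881)–(0.691651, -2.1286, 0.4881)  len=1.4028
  (v20,v0,v21) [--+] → (1.37781, -1.96481, 0.4881)–(0.866884, -2.66803, 0.4881)  len=0.8692
  (v21,v0,v1) [+-+] → (1.37781, -1.96481, 0.4881)–(2.80534, 0, 0.4881)  len=2.4286
  (v21,v1,v22) [++-] → (1.41366, -1.13485, 0.4881)–(0.691651, -2.1286, 0.4881)  len=1.2284
  (v22,v1,v2) [-+-] → (1.41366, -1.13485, 0.4881)–(2.23818, 0, 0.4881)  len=1.4028

Chained into 2 loop(s):
  loop 1: 10 segments, perimeter = 16.4895
  loop 2: 10 segments, perimeter = 13.1556
Total perimeter = 29.645


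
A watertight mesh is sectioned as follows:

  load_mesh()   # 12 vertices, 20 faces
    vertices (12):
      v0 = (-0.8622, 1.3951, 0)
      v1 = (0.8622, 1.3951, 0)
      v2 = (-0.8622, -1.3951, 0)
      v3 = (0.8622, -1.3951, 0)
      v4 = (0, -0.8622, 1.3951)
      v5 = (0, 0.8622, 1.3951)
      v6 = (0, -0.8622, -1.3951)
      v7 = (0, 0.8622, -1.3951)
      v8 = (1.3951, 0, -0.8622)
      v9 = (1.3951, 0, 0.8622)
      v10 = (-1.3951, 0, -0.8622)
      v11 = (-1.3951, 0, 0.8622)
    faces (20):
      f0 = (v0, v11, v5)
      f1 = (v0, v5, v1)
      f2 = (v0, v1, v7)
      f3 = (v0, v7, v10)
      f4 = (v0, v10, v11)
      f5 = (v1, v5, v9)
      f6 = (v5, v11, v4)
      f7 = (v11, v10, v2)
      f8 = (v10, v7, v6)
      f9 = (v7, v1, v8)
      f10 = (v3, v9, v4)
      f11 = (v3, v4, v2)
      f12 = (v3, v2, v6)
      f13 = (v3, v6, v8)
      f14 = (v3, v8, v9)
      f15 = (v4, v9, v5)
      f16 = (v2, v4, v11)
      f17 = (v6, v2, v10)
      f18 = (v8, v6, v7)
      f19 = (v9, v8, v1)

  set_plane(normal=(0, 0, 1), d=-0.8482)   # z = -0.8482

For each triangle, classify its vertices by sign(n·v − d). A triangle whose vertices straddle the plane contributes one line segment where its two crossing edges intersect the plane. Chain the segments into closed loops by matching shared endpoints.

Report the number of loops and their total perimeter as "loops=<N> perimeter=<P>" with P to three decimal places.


Straddling triangles (10 of 20):
  (v0,v1,v7) [++-] → (0.337995, 1.0711, -0.8482)–(-0.337995, 1.0711, -0.8482)  len=0.6760
  (v0,v7,v10) [+--] → (-0.337995, 1.0711, -0.8482)–(-1.38645, 0.022653, -0.8482)  len=1.4827
  (v0,v10,v11) [+-+] → (-1.38645, 0.022653, -0.8482)–(-1.3951, 0, -0.8482)  len=0.0242
  (v11,v10,v2) [+-+] → (-1.3951, 0, -0.8482)–(-1.38645, -0.022653, -0.8482)  len=0.0242
  (v7,v1,v8) [-+-] → (0.337995, 1.0711, -0.8482)–(1.38645, 0.022653, -0.8482)  len=1.4827
  (v3,v2,v6) [++-] → (-0.337995, -1.0711, -0.8482)–(0.337995, -1.0711, -0.8482)  len=0.6760
  (v3,v6,v8) [+--] → (0.337995, -1.0711, -0.8482)–(1.38645, -0.022653, -0.8482)  len=1.4827
  (v3,v8,v9) [+-+] → (1.38645, -0.022653, -0.8482)–(1.3951, 0, -0.8482)  len=0.0242
  (v6,v2,v10) [-+-] → (-0.337995, -1.0711, -0.8482)–(-1.38645, -0.022653, -0.8482)  len=1.4827
  (v9,v8,v1) [+-+] → (1.3951, 0, -0.8482)–(1.38645, 0.022653, -0.8482)  len=0.0242

Chained into 1 loop(s):
  loop 1: 10 segments, perimeter = 7.3799
Total perimeter = 7.380

loops=1 perimeter=7.380


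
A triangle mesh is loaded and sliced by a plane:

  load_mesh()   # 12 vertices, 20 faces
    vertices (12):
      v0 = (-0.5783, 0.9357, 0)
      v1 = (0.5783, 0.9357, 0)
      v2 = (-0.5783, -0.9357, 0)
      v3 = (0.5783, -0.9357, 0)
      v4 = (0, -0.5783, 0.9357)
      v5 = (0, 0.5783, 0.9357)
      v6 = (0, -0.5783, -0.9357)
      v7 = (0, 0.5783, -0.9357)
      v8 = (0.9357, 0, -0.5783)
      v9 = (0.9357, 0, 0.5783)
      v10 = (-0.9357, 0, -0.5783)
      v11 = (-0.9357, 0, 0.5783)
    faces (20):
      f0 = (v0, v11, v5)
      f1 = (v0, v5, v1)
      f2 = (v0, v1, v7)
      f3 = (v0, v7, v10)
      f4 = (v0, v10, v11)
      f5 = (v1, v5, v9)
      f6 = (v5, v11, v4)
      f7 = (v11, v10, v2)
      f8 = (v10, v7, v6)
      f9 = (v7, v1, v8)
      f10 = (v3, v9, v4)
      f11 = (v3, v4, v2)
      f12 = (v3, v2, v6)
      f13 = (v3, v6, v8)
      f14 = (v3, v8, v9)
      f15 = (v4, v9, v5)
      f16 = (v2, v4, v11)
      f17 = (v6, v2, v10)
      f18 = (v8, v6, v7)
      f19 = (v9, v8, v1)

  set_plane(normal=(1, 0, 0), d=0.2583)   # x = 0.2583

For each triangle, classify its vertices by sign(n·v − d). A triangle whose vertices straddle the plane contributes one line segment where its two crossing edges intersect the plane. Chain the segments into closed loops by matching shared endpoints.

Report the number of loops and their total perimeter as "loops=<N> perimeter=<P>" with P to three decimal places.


Straddling triangles (10 of 20):
  (v0,v5,v1) [--+] → (0.2583, 0.737934, 0.517766)–(0.2583, 0.9357, 0)  len=0.5542
  (v0,v1,v7) [-+-] → (0.2583, 0.9357, 0)–(0.2583, 0.737934, -0.517766)  len=0.5542
  (v1,v5,v9) [+-+] → (0.2583, 0.737934, 0.517766)–(0.2583, 0.41866, 0.83704)  len=0.4515
  (v7,v1,v8) [-++] → (0.2583, 0.737934, -0.517766)–(0.2583, 0.41866, -0.83704)  len=0.4515
  (v3,v9,v4) [++-] → (0.2583, -0.41866, 0.83704)–(0.2583, -0.737934, 0.517766)  len=0.4515
  (v3,v4,v2) [+--] → (0.2583, -0.737934, 0.517766)–(0.2583, -0.9357, 0)  len=0.5542
  (v3,v2,v6) [+--] → (0.2583, -0.9357, 0)–(0.2583, -0.737934, -0.517766)  len=0.5542
  (v3,v6,v8) [+-+] → (0.2583, -0.737934, -0.517766)–(0.2583, -0.41866, -0.83704)  len=0.4515
  (v4,v9,v5) [-+-] → (0.2583, -0.41866, 0.83704)–(0.2583, 0.41866, 0.83704)  len=0.8373
  (v8,v6,v7) [+--] → (0.2583, -0.41866, -0.83704)–(0.2583, 0.41866, -0.83704)  len=0.8373

Chained into 1 loop(s):
  loop 1: 10 segments, perimeter = 5.6977
Total perimeter = 5.698

loops=1 perimeter=5.698


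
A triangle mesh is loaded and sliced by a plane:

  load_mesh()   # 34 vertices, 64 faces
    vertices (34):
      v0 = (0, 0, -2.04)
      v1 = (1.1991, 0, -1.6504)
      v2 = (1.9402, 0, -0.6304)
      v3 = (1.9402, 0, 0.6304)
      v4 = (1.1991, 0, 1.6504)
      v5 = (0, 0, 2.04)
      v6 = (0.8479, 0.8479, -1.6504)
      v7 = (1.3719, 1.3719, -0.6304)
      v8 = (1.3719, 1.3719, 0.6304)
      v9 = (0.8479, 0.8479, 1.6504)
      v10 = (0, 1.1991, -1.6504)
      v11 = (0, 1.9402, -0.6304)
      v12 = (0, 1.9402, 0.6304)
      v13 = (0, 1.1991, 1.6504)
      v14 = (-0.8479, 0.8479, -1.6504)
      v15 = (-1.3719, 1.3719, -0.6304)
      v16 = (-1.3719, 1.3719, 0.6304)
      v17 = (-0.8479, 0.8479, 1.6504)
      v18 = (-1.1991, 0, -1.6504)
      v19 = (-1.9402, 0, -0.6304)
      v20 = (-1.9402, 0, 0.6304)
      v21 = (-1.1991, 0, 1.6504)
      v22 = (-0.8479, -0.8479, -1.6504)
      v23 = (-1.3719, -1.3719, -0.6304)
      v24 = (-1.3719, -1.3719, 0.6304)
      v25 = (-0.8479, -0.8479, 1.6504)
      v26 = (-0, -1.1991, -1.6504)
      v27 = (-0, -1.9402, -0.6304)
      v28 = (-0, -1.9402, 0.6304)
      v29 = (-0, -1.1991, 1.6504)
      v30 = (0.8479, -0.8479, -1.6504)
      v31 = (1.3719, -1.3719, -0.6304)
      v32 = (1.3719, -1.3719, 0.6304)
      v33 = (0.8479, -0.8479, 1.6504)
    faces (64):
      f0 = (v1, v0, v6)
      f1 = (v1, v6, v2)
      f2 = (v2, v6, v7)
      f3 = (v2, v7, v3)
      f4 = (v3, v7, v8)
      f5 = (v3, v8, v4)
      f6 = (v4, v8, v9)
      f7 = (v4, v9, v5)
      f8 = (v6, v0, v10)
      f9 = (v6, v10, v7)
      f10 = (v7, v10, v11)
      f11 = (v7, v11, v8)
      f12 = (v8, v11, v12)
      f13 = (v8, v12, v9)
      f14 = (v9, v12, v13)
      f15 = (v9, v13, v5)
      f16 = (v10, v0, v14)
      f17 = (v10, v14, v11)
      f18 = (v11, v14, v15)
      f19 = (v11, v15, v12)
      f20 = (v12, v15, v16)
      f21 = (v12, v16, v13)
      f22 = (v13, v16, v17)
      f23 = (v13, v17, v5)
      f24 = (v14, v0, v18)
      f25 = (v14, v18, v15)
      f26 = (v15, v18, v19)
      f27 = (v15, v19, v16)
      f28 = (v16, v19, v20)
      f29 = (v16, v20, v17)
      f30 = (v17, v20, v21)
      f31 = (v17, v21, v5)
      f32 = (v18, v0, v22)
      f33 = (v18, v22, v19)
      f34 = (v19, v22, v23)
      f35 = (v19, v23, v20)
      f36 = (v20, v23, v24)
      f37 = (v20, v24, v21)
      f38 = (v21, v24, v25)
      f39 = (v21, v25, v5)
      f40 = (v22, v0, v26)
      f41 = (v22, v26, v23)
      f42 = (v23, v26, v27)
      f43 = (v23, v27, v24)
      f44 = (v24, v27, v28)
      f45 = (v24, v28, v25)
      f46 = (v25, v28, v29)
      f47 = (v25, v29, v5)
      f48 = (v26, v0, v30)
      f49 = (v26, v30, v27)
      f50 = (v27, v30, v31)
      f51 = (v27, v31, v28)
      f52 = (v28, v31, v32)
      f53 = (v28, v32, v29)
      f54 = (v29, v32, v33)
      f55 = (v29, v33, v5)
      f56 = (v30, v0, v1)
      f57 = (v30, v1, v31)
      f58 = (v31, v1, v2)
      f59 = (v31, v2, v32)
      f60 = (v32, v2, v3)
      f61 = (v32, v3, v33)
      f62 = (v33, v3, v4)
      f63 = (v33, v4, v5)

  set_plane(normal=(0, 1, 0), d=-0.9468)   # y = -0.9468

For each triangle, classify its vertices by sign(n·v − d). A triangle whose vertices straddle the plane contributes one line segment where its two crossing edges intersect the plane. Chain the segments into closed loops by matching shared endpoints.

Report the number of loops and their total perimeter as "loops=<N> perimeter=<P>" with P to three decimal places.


loops=1 perimeter=10.626

Straddling triangles (20 of 64):
  (v19,v22,v23) [++-] → (-0.9468, -0.9468, -1.45788)–(-1.54799, -0.9468, -0.6304)  len=1.0228
  (v19,v23,v20) [+-+] → (-1.54799, -0.9468, -0.6304)–(-1.54799, -0.9468, -0.239726)  len=0.3907
  (v20,v23,v24) [+--] → (-1.54799, -0.9468, -0.239726)–(-1.54799, -0.9468, 0.6304)  len=0.8701
  (v20,v24,v21) [+-+] → (-1.54799, -0.9468, 0.6304)–(-1.31836, -0.9468, 0.946459)  len=0.3907
  (v21,v24,v25) [+-+] → (-1.31836, -0.9468, 0.946459)–(-0.9468, -0.9468, 1.45788)  len=0.6321
  (v22,v0,v26) [++-] → (0, -0.9468, -1.73237)–(-0.609126, -0.9468, -1.6504)  len=0.6146
  (v22,v26,v23) [+--] → (-0.609126, -0.9468, -1.6504)–(-0.9468, -0.9468, -1.45788)  len=0.3887
  (v24,v28,v25) [--+] → (-0.771129, -0.9468, 1.55805)–(-0.9468, -0.9468, 1.45788)  len=0.2022
  (v25,v28,v29) [+--] → (-0.771129, -0.9468, 1.55805)–(-0.609126, -0.9468, 1.6504)  len=0.1865
  (v25,v29,v5) [+-+] → (-0.609126, -0.9468, 1.6504)–(0, -0.9468, 1.73237)  len=0.6146
  (v26,v0,v30) [-++] → (0, -0.9468, -1.73237)–(0.609126, -0.9468, -1.6504)  len=0.6146
  (v26,v30,v27) [-+-] → (0.609126, -0.9468, -1.6504)–(0.771129, -0.9468, -1.55805)  len=0.1865
  (v27,v30,v31) [-+-] → (0.771129, -0.9468, -1.55805)–(0.9468, -0.9468, -1.45788)  len=0.2022
  (v29,v32,v33) [--+] → (0.9468, -0.9468, 1.45788)–(0.609126, -0.9468, 1.6504)  len=0.3887
  (v29,v33,v5) [-++] → (0.609126, -0.9468, 1.6504)–(0, -0.9468, 1.73237)  len=0.6146
  (v30,v1,v31) [++-] → (1.31836, -0.9468, -0.946459)–(0.9468, -0.9468, -1.45788)  len=0.6321
  (v31,v1,v2) [-++] → (1.31836, -0.9468, -0.946459)–(1.54799, -0.9468, -0.6304)  len=0.3907
  (v31,v2,v32) [-+-] → (1.54799, -0.9468, -0.6304)–(1.54799, -0.9468, 0.239726)  len=0.8701
  (v32,v2,v3) [-++] → (1.54799, -0.9468, 0.239726)–(1.54799, -0.9468, 0.6304)  len=0.3907
  (v32,v3,v33) [-++] → (1.54799, -0.9468, 0.6304)–(0.9468, -0.9468, 1.45788)  len=1.0228

Chained into 1 loop(s):
  loop 1: 20 segments, perimeter = 10.6262
Total perimeter = 10.626


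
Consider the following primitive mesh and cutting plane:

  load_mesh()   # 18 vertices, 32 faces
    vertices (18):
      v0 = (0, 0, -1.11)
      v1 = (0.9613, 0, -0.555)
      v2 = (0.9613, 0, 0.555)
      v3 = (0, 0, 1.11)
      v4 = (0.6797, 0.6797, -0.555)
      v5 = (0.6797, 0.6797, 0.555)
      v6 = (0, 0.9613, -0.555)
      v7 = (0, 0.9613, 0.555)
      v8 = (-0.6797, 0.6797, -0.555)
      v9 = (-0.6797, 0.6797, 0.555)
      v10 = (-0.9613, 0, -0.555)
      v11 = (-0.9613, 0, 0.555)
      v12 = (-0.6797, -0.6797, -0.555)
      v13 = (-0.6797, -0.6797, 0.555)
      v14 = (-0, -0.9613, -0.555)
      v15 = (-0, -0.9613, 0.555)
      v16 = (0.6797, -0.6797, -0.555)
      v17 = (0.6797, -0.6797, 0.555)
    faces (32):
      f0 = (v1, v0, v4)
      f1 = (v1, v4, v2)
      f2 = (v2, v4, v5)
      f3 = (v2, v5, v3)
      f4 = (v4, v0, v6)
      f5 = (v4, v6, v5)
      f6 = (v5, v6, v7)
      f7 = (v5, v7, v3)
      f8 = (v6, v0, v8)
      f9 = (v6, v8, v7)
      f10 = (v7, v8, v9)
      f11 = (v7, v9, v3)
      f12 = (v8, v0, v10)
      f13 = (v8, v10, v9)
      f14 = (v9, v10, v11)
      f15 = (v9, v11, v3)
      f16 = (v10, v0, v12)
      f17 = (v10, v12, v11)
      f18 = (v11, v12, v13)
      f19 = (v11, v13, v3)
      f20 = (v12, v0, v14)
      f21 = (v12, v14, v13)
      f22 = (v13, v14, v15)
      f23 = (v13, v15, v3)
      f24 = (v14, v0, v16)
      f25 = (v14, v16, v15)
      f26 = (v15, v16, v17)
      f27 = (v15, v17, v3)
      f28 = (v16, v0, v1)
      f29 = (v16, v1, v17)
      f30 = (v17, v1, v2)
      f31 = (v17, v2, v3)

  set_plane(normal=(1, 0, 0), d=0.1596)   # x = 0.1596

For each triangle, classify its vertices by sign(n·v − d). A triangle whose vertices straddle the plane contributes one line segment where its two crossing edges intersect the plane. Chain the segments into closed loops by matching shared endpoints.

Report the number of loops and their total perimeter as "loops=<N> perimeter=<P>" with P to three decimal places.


Straddling triangles (12 of 32):
  (v1,v0,v4) [+-+] → (0.1596, 0, -1.01786)–(0.1596, 0.1596, -0.979681)  len=0.1641
  (v2,v5,v3) [++-] → (0.1596, 0.1596, 0.979681)–(0.1596, 0, 1.01786)  len=0.1641
  (v4,v0,v6) [+--] → (0.1596, 0.1596, -0.979681)–(0.1596, 0.895178, -0.555)  len=0.8494
  (v4,v6,v5) [+-+] → (0.1596, 0.895178, -0.555)–(0.1596, 0.895178, -0.294361)  len=0.2606
  (v5,v6,v7) [+--] → (0.1596, 0.895178, -0.294361)–(0.1596, 0.895178, 0.555)  len=0.8494
  (v5,v7,v3) [+--] → (0.1596, 0.895178, 0.555)–(0.1596, 0.1596, 0.979681)  len=0.8494
  (v14,v0,v16) [--+] → (0.1596, -0.1596, -0.979681)–(0.1596, -0.895178, -0.555)  len=0.8494
  (v14,v16,v15) [-+-] → (0.1596, -0.895178, -0.555)–(0.1596, -0.895178, 0.294361)  len=0.8494
  (v15,v16,v17) [-++] → (0.1596, -0.895178, 0.294361)–(0.1596, -0.895178, 0.555)  len=0.2606
  (v15,v17,v3) [-+-] → (0.1596, -0.895178, 0.555)–(0.1596, -0.1596, 0.979681)  len=0.8494
  (v16,v0,v1) [+-+] → (0.1596, -0.1596, -0.979681)–(0.1596, 0, -1.01786)  len=0.1641
  (v17,v2,v3) [++-] → (0.1596, 0, 1.01786)–(0.1596, -0.1596, 0.979681)  len=0.1641

Chained into 1 loop(s):
  loop 1: 12 segments, perimeter = 6.2739
Total perimeter = 6.274

loops=1 perimeter=6.274


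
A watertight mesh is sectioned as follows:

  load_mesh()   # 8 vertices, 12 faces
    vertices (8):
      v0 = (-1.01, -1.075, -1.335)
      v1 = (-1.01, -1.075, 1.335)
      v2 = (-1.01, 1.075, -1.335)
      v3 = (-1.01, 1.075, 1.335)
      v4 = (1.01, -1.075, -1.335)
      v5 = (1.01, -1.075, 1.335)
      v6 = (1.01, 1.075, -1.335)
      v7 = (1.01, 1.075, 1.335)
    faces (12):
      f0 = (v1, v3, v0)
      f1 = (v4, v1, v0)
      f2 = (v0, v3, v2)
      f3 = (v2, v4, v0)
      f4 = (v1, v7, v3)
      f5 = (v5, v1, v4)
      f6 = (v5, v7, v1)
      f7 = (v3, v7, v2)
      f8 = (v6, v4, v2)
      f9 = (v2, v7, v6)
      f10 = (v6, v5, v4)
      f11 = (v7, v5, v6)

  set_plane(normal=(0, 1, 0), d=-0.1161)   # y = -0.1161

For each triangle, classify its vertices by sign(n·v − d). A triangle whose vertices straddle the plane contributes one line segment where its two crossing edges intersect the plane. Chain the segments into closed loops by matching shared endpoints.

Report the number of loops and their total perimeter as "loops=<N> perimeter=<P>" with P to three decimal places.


Straddling triangles (8 of 12):
  (v1,v3,v0) [-+-] → (-1.01, -0.1161, 1.335)–(-1.01, -0.1161, -0.14418)  len=1.4792
  (v0,v3,v2) [-++] → (-1.01, -0.1161, -0.14418)–(-1.01, -0.1161, -1.335)  len=1.1908
  (v2,v4,v0) [+--] → (0.10908, -0.1161, -1.335)–(-1.01, -0.1161, -1.335)  len=1.1191
  (v1,v7,v3) [-++] → (-0.10908, -0.1161, 1.335)–(-1.01, -0.1161, 1.335)  len=0.9009
  (v5,v7,v1) [-+-] → (1.01, -0.1161, 1.335)–(-0.10908, -0.1161, 1.335)  len=1.1191
  (v6,v4,v2) [+-+] → (1.01, -0.1161, -1.335)–(0.10908, -0.1161, -1.335)  len=0.9009
  (v6,v5,v4) [+--] → (1.01, -0.1161, 0.14418)–(1.01, -0.1161, -1.335)  len=1.4792
  (v7,v5,v6) [+-+] → (1.01, -0.1161, 1.335)–(1.01, -0.1161, 0.14418)  len=1.1908

Chained into 1 loop(s):
  loop 1: 8 segments, perimeter = 9.3800
Total perimeter = 9.380

loops=1 perimeter=9.380


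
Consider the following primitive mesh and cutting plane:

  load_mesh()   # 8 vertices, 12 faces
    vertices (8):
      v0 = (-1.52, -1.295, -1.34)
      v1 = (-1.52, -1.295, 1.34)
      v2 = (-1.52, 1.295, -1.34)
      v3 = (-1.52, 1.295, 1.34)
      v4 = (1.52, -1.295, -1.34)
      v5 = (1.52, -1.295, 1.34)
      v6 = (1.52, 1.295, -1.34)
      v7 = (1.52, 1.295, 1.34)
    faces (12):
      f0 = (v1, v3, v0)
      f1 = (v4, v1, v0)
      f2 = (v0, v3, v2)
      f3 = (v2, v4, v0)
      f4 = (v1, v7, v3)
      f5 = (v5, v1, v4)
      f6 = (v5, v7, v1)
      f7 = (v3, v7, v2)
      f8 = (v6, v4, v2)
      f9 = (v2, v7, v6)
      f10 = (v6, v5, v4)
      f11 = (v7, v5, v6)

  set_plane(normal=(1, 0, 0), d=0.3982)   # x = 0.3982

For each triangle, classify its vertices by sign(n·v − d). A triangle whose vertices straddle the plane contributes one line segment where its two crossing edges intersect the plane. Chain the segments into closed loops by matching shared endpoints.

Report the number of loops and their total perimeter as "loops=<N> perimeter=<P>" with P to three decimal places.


loops=1 perimeter=10.540

Straddling triangles (8 of 12):
  (v4,v1,v0) [+--] → (0.3982, -1.295, -0.351045)–(0.3982, -1.295, -1.34)  len=0.9890
  (v2,v4,v0) [-+-] → (0.3982, -0.339256, -1.34)–(0.3982, -1.295, -1.34)  len=0.9557
  (v1,v7,v3) [-+-] → (0.3982, 0.339256, 1.34)–(0.3982, 1.295, 1.34)  len=0.9557
  (v5,v1,v4) [+-+] → (0.3982, -1.295, 1.34)–(0.3982, -1.295, -0.351045)  len=1.6910
  (v5,v7,v1) [++-] → (0.3982, 0.339256, 1.34)–(0.3982, -1.295, 1.34)  len=1.6343
  (v3,v7,v2) [-+-] → (0.3982, 1.295, 1.34)–(0.3982, 1.295, 0.351045)  len=0.9890
  (v6,v4,v2) [++-] → (0.3982, -0.339256, -1.34)–(0.3982, 1.295, -1.34)  len=1.6343
  (v2,v7,v6) [-++] → (0.3982, 1.295, 0.351045)–(0.3982, 1.295, -1.34)  len=1.6910

Chained into 1 loop(s):
  loop 1: 8 segments, perimeter = 10.5400
Total perimeter = 10.540


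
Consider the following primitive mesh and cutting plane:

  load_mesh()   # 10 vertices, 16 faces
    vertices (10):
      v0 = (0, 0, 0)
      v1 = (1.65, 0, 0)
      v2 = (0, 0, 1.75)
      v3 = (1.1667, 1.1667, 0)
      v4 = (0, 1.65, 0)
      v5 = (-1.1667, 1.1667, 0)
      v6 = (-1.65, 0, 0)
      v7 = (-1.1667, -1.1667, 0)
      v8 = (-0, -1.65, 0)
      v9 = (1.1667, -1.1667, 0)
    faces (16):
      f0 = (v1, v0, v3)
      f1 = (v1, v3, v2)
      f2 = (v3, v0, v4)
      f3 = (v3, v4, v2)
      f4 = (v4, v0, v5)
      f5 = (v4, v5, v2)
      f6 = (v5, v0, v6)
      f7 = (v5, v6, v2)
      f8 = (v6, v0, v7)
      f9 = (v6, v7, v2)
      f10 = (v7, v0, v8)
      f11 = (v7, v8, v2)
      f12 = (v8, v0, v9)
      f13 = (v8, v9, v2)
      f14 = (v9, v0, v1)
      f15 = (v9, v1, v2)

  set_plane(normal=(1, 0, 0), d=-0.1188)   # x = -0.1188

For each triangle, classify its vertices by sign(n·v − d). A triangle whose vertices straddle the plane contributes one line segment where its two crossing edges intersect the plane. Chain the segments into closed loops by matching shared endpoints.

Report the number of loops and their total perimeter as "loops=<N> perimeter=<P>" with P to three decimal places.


loops=1 perimeter=7.782

Straddling triangles (8 of 16):
  (v4,v0,v5) [++-] → (-0.1188, 0.1188, 0)–(-0.1188, 1.60079, 0)  len=1.4820
  (v4,v5,v2) [+-+] → (-0.1188, 1.60079, 0)–(-0.1188, 0.1188, 1.57181)  len=2.1603
  (v5,v0,v6) [-+-] → (-0.1188, 0.1188, 0)–(-0.1188, 0, 0)  len=0.1188
  (v5,v6,v2) [--+] → (-0.1188, 0, 1.624)–(-0.1188, 0.1188, 1.57181)  len=0.1298
  (v6,v0,v7) [-+-] → (-0.1188, 0, 0)–(-0.1188, -0.1188, 0)  len=0.1188
  (v6,v7,v2) [--+] → (-0.1188, -0.1188, 1.57181)–(-0.1188, 0, 1.624)  len=0.1298
  (v7,v0,v8) [-++] → (-0.1188, -0.1188, 0)–(-0.1188, -1.60079, 0)  len=1.4820
  (v7,v8,v2) [-++] → (-0.1188, -1.60079, 0)–(-0.1188, -0.1188, 1.57181)  len=2.1603

Chained into 1 loop(s):
  loop 1: 8 segments, perimeter = 7.7817
Total perimeter = 7.782


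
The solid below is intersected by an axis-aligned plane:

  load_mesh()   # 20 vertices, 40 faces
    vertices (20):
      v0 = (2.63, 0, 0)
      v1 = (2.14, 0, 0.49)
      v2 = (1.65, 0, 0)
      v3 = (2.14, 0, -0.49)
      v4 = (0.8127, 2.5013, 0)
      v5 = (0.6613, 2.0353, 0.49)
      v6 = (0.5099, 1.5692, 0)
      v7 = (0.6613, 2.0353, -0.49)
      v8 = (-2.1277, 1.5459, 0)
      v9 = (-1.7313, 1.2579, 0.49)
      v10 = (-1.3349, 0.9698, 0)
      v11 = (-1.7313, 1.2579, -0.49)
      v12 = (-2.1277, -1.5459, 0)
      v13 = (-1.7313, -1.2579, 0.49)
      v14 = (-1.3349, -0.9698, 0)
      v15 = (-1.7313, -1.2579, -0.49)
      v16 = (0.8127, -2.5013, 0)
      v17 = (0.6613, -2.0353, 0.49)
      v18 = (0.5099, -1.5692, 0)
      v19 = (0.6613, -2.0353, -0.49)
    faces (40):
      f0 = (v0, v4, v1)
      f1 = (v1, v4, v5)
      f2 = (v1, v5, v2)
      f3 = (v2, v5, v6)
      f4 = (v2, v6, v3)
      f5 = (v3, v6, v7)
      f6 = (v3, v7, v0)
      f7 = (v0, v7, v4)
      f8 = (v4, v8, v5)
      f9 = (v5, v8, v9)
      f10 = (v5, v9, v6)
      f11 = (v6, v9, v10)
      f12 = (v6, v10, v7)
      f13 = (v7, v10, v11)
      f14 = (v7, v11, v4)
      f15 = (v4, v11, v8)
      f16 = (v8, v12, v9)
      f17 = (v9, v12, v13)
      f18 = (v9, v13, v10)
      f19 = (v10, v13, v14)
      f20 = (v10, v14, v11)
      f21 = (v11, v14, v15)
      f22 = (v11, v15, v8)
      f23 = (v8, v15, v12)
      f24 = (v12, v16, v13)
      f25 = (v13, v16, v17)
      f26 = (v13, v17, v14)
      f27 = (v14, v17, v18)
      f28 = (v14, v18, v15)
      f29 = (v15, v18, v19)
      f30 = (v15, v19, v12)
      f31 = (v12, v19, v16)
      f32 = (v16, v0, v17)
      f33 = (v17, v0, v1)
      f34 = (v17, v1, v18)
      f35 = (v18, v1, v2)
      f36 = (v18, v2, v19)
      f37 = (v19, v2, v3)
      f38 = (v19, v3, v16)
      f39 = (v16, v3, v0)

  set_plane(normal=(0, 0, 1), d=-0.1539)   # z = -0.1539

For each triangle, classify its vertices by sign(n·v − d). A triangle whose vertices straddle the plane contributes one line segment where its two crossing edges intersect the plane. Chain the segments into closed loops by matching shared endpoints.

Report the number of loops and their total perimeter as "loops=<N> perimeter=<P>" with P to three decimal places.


Straddling triangles (20 of 40):
  (v2,v6,v3) [++-] → (1.02188, 1.07634, -0.1539)–(1.8039, 0, -0.1539)  len=1.3304
  (v3,v6,v7) [-+-] → (1.02188, 1.07634, -0.1539)–(0.557452, 1.71559, -0.1539)  len=0.7902
  (v3,v7,v0) [--+] → (2.01167, 0.63925, -0.1539)–(2.4761, 0, -0.1539)  len=0.7902
  (v0,v7,v4) [+-+] → (2.01167, 0.63925, -0.1539)–(0.765148, 2.35494, -0.1539)  len=2.1207
  (v6,v10,v7) [++-] → (-0.70793, 1.30445, -0.1539)–(0.557452, 1.71559, -0.1539)  len=1.3305
  (v7,v10,v11) [-+-] → (-0.70793, 1.30445, -0.1539)–(-1.4594, 1.06029, -0.1539)  len=0.7901
  (v7,v11,v4) [--+] → (0.0136763, 2.11077, -0.1539)–(0.765148, 2.35494, -0.1539)  len=0.7901
  (v4,v11,v8) [+-+] → (0.0136763, 2.11077, -0.1539)–(-2.0032, 1.45544, -0.1539)  len=2.1207
  (v10,v14,v11) [++-] → (-1.4594, -0.27012, -0.1539)–(-1.4594, 1.06029, -0.1539)  len=1.3304
  (v11,v14,v15) [-+-] → (-1.4594, -0.27012, -0.1539)–(-1.4594, -1.06029, -0.1539)  len=0.7902
  (v11,v15,v8) [--+] → (-2.0032, 0.665278, -0.1539)–(-2.0032, 1.45544, -0.1539)  len=0.7902
  (v8,v15,v12) [+-+] → (-2.0032, 0.665278, -0.1539)–(-2.0032, -1.45544, -0.1539)  len=2.1207
  (v14,v18,v15) [++-] → (-0.19402, -1.47143, -0.1539)–(-1.4594, -1.06029, -0.1539)  len=1.3305
  (v15,v18,v19) [-+-] → (-0.19402, -1.47143, -0.1539)–(0.557452, -1.71559, -0.1539)  len=0.7901
  (v15,v19,v12) [--+] → (-1.25173, -1.69961, -0.1539)–(-2.0032, -1.45544, -0.1539)  len=0.7901
  (v12,v19,v16) [+-+] → (-1.25173, -1.69961, -0.1539)–(0.765148, -2.35494, -0.1539)  len=2.1207
  (v18,v2,v19) [++-] → (1.33947, -0.63925, -0.1539)–(0.557452, -1.71559, -0.1539)  len=1.3304
  (v19,v2,v3) [-+-] → (1.33947, -0.63925, -0.1539)–(1.8039, 0, -0.1539)  len=0.7902
  (v19,v3,v16) [--+] → (1.22958, -1.71569, -0.1539)–(0.765148, -2.35494, -0.1539)  len=0.7902
  (v16,v3,v0) [+-+] → (1.22958, -1.71569, -0.1539)–(2.4761, 0, -0.1539)  len=2.1207

Chained into 2 loop(s):
  loop 1: 10 segments, perimeter = 10.6030
  loop 2: 10 segments, perimeter = 14.5542
Total perimeter = 25.157

loops=2 perimeter=25.157


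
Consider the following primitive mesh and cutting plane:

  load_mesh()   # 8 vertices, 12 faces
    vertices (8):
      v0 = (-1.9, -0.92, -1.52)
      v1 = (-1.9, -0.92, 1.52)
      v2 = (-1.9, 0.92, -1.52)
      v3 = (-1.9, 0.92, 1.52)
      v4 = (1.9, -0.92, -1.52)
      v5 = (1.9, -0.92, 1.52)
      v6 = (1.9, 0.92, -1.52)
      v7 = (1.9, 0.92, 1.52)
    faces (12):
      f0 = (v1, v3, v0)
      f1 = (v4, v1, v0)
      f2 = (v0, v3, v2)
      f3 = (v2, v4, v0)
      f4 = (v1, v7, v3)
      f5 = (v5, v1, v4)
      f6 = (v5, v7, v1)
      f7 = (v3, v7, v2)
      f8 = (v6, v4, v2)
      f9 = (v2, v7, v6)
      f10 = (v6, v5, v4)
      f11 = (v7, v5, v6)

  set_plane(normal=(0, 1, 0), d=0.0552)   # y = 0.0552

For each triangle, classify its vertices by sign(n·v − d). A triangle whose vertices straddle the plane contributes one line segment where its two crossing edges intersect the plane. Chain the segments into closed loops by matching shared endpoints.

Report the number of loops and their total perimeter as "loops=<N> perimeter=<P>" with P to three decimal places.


Straddling triangles (8 of 12):
  (v1,v3,v0) [-+-] → (-1.9, 0.0552, 1.52)–(-1.9, 0.0552, 0.0912)  len=1.4288
  (v0,v3,v2) [-++] → (-1.9, 0.0552, 0.0912)–(-1.9, 0.0552, -1.52)  len=1.6112
  (v2,v4,v0) [+--] → (-0.114, 0.0552, -1.52)–(-1.9, 0.0552, -1.52)  len=1.7860
  (v1,v7,v3) [-++] → (0.114, 0.0552, 1.52)–(-1.9, 0.0552, 1.52)  len=2.0140
  (v5,v7,v1) [-+-] → (1.9, 0.0552, 1.52)–(0.114, 0.0552, 1.52)  len=1.7860
  (v6,v4,v2) [+-+] → (1.9, 0.0552, -1.52)–(-0.114, 0.0552, -1.52)  len=2.0140
  (v6,v5,v4) [+--] → (1.9, 0.0552, -0.0912)–(1.9, 0.0552, -1.52)  len=1.4288
  (v7,v5,v6) [+-+] → (1.9, 0.0552, 1.52)–(1.9, 0.0552, -0.0912)  len=1.6112

Chained into 1 loop(s):
  loop 1: 8 segments, perimeter = 13.6800
Total perimeter = 13.680

loops=1 perimeter=13.680
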